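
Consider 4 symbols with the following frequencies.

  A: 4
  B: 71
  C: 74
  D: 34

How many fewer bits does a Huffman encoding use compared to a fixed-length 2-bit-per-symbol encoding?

Fixed-length: 2 bits × 183 symbols = 366 bits.
Huffman merges:
combine A(4), D(34) → 38
combine 38, B(71) → 109
combine C(74), 109 → 183
Huffman total = 38 + 109 + 183 = 330 bits.
Saving = 366 − 330 = 36 bits.

36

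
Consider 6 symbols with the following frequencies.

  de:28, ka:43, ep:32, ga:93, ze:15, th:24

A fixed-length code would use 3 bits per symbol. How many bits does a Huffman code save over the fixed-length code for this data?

Fixed-length: 3 bits × 235 symbols = 705 bits.
Huffman merges:
merge ze(15) and th(24): 39
merge de(28) and ep(32): 60
merge 39 and ka(43): 82
merge 60 and 82: 142
merge ga(93) and 142: 235
Huffman total = 39 + 60 + 82 + 142 + 235 = 558 bits.
Saving = 705 − 558 = 147 bits.

147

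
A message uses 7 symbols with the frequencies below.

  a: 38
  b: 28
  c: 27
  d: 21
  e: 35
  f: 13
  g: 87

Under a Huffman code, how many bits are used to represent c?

Repeatedly merge the two smallest:
merge f(13) and d(21): 34
merge c(27) and b(28): 55
merge 34 and e(35): 69
merge a(38) and 55: 93
merge 69 and g(87): 156
merge 93 and 156: 249
The subtree containing c is merged 3 times, so code length = 3.

3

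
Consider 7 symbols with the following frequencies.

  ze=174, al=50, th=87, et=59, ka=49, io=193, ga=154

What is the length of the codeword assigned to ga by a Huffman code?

2

Huffman merges, smallest pair first:
ka(49) + al(50) → 99
et(59) + th(87) → 146
99 + 146 → 245
ga(154) + ze(174) → 328
io(193) + 245 → 438
328 + 438 → 766
The subtree containing ga is merged 2 times, so code length = 2.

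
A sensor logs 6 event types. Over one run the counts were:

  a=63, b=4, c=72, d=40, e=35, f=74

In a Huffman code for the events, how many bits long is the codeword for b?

Build the tree from the bottom:
b(4) + e(35) → 39
39 + d(40) → 79
a(63) + c(72) → 135
f(74) + 79 → 153
135 + 153 → 288
The subtree containing b is merged 4 times, so code length = 4.

4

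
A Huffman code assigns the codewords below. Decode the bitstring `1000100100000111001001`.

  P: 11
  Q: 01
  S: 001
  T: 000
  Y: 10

YSSTSPSS

Read left to right; each codeword is recognised as soon as it completes (prefix code):
  10→Y | 001→S | 001→S | 000→T | 001→S | 11→P | 001→S | 001→S
Decoded message: YSSTSPSS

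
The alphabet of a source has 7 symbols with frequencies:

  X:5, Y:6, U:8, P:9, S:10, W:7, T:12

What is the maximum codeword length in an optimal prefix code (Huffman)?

3

Merge the two lowest-weight nodes at each step:
combine X(5), Y(6) → 11
combine W(7), U(8) → 15
combine P(9), S(10) → 19
combine 11, T(12) → 23
combine 15, 19 → 34
combine 23, 34 → 57
The first pair merged (X, Y) ends up deepest, at depth 3.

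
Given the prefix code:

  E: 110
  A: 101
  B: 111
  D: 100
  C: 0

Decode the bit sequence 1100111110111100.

ECBEBD

Read left to right; each codeword is recognised as soon as it completes (prefix code):
  110→E | 0→C | 111→B | 110→E | 111→B | 100→D
Decoded message: ECBEBD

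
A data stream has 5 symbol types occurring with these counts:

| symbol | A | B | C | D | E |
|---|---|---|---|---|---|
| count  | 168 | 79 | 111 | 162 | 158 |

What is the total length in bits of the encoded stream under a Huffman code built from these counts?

1546

Build the Huffman tree bottom-up:
merge B(79) and C(111): 190
merge E(158) and D(162): 320
merge A(168) and 190: 358
merge 320 and 358: 678
The encoded length is the sum of every internal node's weight: 190 + 320 + 358 + 678 = 1546 bits.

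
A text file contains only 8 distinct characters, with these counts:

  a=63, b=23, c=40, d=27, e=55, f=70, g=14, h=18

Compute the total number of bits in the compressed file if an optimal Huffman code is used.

879

Greedily combine the two least-frequent nodes:
g(14) + h(18) → 32
b(23) + d(27) → 50
32 + c(40) → 72
50 + e(55) → 105
a(63) + f(70) → 133
72 + 105 → 177
133 + 177 → 310
Each symbol's bit-cost is frequency × depth; summing gives 879 bits (equivalently 32 + 50 + 72 + 105 + 133 + 177 + 310).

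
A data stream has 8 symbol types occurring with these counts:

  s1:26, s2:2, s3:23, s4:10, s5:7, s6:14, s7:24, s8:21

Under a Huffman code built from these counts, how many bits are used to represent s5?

Build the tree from the bottom:
merge s2(2) and s5(7): 9
merge 9 and s4(10): 19
merge s6(14) and 19: 33
merge s8(21) and s3(23): 44
merge s7(24) and s1(26): 50
merge 33 and 44: 77
merge 50 and 77: 127
The subtree containing s5 is merged 5 times, so code length = 5.

5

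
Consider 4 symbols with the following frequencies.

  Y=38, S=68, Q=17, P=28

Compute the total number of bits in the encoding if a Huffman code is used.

Merge the two smallest weights repeatedly:
combine Q(17), P(28) → 45
combine Y(38), 45 → 83
combine S(68), 83 → 151
The encoded length is the sum of every internal node's weight: 45 + 83 + 151 = 279 bits.

279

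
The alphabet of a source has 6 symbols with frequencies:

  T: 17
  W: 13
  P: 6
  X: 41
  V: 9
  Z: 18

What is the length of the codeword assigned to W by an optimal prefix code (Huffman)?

Huffman merges, smallest pair first:
merge P(6) and V(9): 15
merge W(13) and 15: 28
merge T(17) and Z(18): 35
merge 28 and 35: 63
merge X(41) and 63: 104
The subtree containing W is merged 3 times, so code length = 3.

3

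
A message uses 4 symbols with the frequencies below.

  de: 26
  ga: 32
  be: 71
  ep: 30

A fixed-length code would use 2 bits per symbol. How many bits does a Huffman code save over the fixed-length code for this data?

Fixed-length: 2 bits × 159 symbols = 318 bits.
Huffman merges:
de(26) + ep(30) → 56
ga(32) + 56 → 88
be(71) + 88 → 159
Huffman total = 56 + 88 + 159 = 303 bits.
Saving = 318 − 303 = 15 bits.

15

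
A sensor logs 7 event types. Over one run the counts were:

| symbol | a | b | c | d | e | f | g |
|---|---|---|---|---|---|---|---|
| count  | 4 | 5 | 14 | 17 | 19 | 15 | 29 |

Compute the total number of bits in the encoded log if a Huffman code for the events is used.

270

Merge the two smallest weights repeatedly:
a(4) + b(5) → 9
9 + c(14) → 23
f(15) + d(17) → 32
e(19) + 23 → 42
g(29) + 32 → 61
42 + 61 → 103
Each symbol's bit-cost is frequency × depth; summing gives 270 bits (equivalently 9 + 23 + 32 + 42 + 61 + 103).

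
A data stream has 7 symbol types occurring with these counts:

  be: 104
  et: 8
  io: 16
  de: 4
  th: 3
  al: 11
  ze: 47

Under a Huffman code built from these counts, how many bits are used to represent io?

Huffman merges, smallest pair first:
th(3) + de(4) → 7
7 + et(8) → 15
al(11) + 15 → 26
io(16) + 26 → 42
42 + ze(47) → 89
89 + be(104) → 193
io's leaf is at depth 3, giving a 3-bit codeword.

3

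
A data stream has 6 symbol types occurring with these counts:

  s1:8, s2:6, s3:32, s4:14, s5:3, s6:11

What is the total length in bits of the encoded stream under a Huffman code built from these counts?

Greedily combine the two least-frequent nodes:
merge s5(3) and s2(6): 9
merge s1(8) and 9: 17
merge s6(11) and s4(14): 25
merge 17 and 25: 42
merge s3(32) and 42: 74
Each symbol's bit-cost is frequency × depth; summing gives 167 bits (equivalently 9 + 17 + 25 + 42 + 74).

167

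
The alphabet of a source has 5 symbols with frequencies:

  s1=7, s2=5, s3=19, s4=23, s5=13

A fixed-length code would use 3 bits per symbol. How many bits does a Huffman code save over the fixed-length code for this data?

Fixed-length: 3 bits × 67 symbols = 201 bits.
Huffman merges:
s2(5) + s1(7) → 12
12 + s5(13) → 25
s3(19) + s4(23) → 42
25 + 42 → 67
Huffman total = 12 + 25 + 42 + 67 = 146 bits.
Saving = 201 − 146 = 55 bits.

55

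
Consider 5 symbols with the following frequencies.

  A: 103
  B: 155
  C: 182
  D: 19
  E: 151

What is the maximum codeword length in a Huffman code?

3

Merge the two lowest-weight nodes at each step:
combine D(19), A(103) → 122
combine 122, E(151) → 273
combine B(155), C(182) → 337
combine 273, 337 → 610
Maximum depth reached is 3.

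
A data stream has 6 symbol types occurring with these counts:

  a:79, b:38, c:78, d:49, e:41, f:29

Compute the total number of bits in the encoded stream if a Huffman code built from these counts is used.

785

Greedily combine the two least-frequent nodes:
merge f(29) and b(38): 67
merge e(41) and d(49): 90
merge 67 and c(78): 145
merge a(79) and 90: 169
merge 145 and 169: 314
The encoded length is the sum of every internal node's weight: 67 + 90 + 145 + 169 + 314 = 785 bits.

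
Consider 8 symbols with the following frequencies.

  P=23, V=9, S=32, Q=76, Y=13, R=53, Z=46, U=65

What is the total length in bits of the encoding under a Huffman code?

Greedily combine the two least-frequent nodes:
combine V(9), Y(13) → 22
combine 22, P(23) → 45
combine S(32), 45 → 77
combine Z(46), R(53) → 99
combine U(65), Q(76) → 141
combine 77, 99 → 176
combine 141, 176 → 317
Total encoded bits = sum of merged weights = 22 + 45 + 77 + 99 + 141 + 176 + 317 = 877.

877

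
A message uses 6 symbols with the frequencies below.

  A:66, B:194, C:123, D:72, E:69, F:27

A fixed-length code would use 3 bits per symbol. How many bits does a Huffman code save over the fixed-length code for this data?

317

Fixed-length: 3 bits × 551 symbols = 1653 bits.
Huffman merges:
merge F(27) and A(66): 93
merge E(69) and D(72): 141
merge 93 and C(123): 216
merge 141 and B(194): 335
merge 216 and 335: 551
Huffman total = 93 + 141 + 216 + 335 + 551 = 1336 bits.
Saving = 1653 − 1336 = 317 bits.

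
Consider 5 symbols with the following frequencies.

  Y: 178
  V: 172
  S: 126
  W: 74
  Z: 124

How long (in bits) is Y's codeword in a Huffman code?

2

Build the tree from the bottom:
combine W(74), Z(124) → 198
combine S(126), V(172) → 298
combine Y(178), 198 → 376
combine 298, 376 → 674
Y's leaf is at depth 2, giving a 2-bit codeword.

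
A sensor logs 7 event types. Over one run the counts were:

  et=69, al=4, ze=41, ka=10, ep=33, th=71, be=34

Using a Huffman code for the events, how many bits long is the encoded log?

Merge the two smallest weights repeatedly:
combine al(4), ka(10) → 14
combine 14, ep(33) → 47
combine be(34), ze(41) → 75
combine 47, et(69) → 116
combine th(71), 75 → 146
combine 116, 146 → 262
Each symbol's bit-cost is frequency × depth; summing gives 660 bits (equivalently 14 + 47 + 75 + 116 + 146 + 262).

660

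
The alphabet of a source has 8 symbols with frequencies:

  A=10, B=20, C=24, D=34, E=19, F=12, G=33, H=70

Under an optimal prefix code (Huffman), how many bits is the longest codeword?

4

Merge the two lowest-weight nodes at each step:
A(10) + F(12) → 22
E(19) + B(20) → 39
22 + C(24) → 46
G(33) + D(34) → 67
39 + 46 → 85
67 + H(70) → 137
85 + 137 → 222
Maximum depth reached is 4.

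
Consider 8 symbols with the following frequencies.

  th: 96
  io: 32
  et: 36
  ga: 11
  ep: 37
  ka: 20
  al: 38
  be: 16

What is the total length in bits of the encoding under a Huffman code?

Greedily combine the two least-frequent nodes:
merge ga(11) and be(16): 27
merge ka(20) and 27: 47
merge io(32) and et(36): 68
merge ep(37) and al(38): 75
merge 47 and 68: 115
merge 75 and th(96): 171
merge 115 and 171: 286
Each symbol's bit-cost is frequency × depth; summing gives 789 bits (equivalently 27 + 47 + 68 + 75 + 115 + 171 + 286).

789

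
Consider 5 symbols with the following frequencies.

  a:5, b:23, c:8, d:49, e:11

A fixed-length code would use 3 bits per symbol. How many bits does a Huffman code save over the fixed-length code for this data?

108

Fixed-length: 3 bits × 96 symbols = 288 bits.
Huffman merges:
combine a(5), c(8) → 13
combine e(11), 13 → 24
combine b(23), 24 → 47
combine 47, d(49) → 96
Huffman total = 13 + 24 + 47 + 96 = 180 bits.
Saving = 288 − 180 = 108 bits.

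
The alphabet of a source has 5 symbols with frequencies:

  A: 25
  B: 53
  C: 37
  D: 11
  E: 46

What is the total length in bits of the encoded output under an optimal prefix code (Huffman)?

Merge the two smallest weights repeatedly:
D(11) + A(25) → 36
36 + C(37) → 73
E(46) + B(53) → 99
73 + 99 → 172
The encoded length is the sum of every internal node's weight: 36 + 73 + 99 + 172 = 380 bits.

380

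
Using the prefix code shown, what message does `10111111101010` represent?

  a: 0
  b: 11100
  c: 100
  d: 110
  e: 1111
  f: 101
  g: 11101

fedfa

Read left to right; each codeword is recognised as soon as it completes (prefix code):
  101→f | 1111→e | 110→d | 101→f | 0→a
Decoded message: fedfa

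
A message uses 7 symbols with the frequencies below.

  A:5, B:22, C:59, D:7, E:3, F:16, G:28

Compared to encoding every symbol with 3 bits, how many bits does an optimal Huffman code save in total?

Fixed-length: 3 bits × 140 symbols = 420 bits.
Huffman merges:
combine E(3), A(5) → 8
combine D(7), 8 → 15
combine 15, F(16) → 31
combine B(22), G(28) → 50
combine 31, 50 → 81
combine C(59), 81 → 140
Huffman total = 8 + 15 + 31 + 50 + 81 + 140 = 325 bits.
Saving = 420 − 325 = 95 bits.

95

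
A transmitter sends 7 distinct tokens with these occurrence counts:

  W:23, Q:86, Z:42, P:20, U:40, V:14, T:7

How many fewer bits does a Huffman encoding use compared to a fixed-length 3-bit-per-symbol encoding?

Fixed-length: 3 bits × 232 symbols = 696 bits.
Huffman merges:
combine T(7), V(14) → 21
combine P(20), 21 → 41
combine W(23), U(40) → 63
combine 41, Z(42) → 83
combine 63, 83 → 146
combine Q(86), 146 → 232
Huffman total = 21 + 41 + 63 + 83 + 146 + 232 = 586 bits.
Saving = 696 − 586 = 110 bits.

110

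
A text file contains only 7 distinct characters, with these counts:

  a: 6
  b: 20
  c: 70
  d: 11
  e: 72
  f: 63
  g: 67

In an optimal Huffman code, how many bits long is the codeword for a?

5

Huffman merges, smallest pair first:
a(6) + d(11) → 17
17 + b(20) → 37
37 + f(63) → 100
g(67) + c(70) → 137
e(72) + 100 → 172
137 + 172 → 309
a sits 5 levels below the root, so its codeword is 5 bits.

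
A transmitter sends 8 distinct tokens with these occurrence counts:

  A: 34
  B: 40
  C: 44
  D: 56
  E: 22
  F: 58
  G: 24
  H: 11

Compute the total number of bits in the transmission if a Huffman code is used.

842

Greedily combine the two least-frequent nodes:
combine H(11), E(22) → 33
combine G(24), 33 → 57
combine A(34), B(40) → 74
combine C(44), D(56) → 100
combine 57, F(58) → 115
combine 74, 100 → 174
combine 115, 174 → 289
The encoded length is the sum of every internal node's weight: 33 + 57 + 74 + 100 + 115 + 174 + 289 = 842 bits.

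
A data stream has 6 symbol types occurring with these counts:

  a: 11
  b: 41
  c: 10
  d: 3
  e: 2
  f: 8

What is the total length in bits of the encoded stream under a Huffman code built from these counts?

Build the Huffman tree bottom-up:
combine e(2), d(3) → 5
combine 5, f(8) → 13
combine c(10), a(11) → 21
combine 13, 21 → 34
combine 34, b(41) → 75
The encoded length is the sum of every internal node's weight: 5 + 13 + 21 + 34 + 75 = 148 bits.

148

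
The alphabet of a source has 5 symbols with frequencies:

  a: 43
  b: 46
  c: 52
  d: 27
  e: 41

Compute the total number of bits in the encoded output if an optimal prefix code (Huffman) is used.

486

Merge the two smallest weights repeatedly:
merge d(27) and e(41): 68
merge a(43) and b(46): 89
merge c(52) and 68: 120
merge 89 and 120: 209
The encoded length is the sum of every internal node's weight: 68 + 89 + 120 + 209 = 486 bits.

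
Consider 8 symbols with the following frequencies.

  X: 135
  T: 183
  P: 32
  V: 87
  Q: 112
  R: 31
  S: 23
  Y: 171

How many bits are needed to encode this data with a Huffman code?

Build the Huffman tree bottom-up:
merge S(23) and R(31): 54
merge P(32) and 54: 86
merge 86 and V(87): 173
merge Q(112) and X(135): 247
merge Y(171) and 173: 344
merge T(183) and 247: 430
merge 344 and 430: 774
Each symbol's bit-cost is frequency × depth; summing gives 2108 bits (equivalently 54 + 86 + 173 + 247 + 344 + 430 + 774).

2108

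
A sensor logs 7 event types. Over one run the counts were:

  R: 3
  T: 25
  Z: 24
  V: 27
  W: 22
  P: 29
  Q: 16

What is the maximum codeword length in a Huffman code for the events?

4

Merge the two lowest-weight nodes at each step:
R(3) + Q(16) → 19
19 + W(22) → 41
Z(24) + T(25) → 49
V(27) + P(29) → 56
41 + 49 → 90
56 + 90 → 146
The rarest symbols sit at the bottom; the longest codeword is 4 bits.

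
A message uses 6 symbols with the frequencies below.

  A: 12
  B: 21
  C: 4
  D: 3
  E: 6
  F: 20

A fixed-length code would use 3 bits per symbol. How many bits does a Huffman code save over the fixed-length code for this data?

Fixed-length: 3 bits × 66 symbols = 198 bits.
Huffman merges:
D(3) + C(4) → 7
E(6) + 7 → 13
A(12) + 13 → 25
F(20) + B(21) → 41
25 + 41 → 66
Huffman total = 7 + 13 + 25 + 41 + 66 = 152 bits.
Saving = 198 − 152 = 46 bits.

46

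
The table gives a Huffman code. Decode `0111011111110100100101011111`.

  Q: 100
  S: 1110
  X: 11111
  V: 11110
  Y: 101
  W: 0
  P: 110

WSXPQQYWX

Read left to right; each codeword is recognised as soon as it completes (prefix code):
  0→W | 1110→S | 11111→X | 110→P | 100→Q | 100→Q | 101→Y | 0→W | 11111→X
Decoded message: WSXPQQYWX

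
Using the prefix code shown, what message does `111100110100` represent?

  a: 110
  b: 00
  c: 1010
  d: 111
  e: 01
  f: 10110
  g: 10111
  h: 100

Read left to right; each codeword is recognised as soon as it completes (prefix code):
  111→d | 100→h | 110→a | 100→h
Decoded message: dhah

dhah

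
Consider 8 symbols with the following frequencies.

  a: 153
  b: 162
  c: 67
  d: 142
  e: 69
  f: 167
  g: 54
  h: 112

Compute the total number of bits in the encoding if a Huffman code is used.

Greedily combine the two least-frequent nodes:
combine g(54), c(67) → 121
combine e(69), h(112) → 181
combine 121, d(142) → 263
combine a(153), b(162) → 315
combine f(167), 181 → 348
combine 263, 315 → 578
combine 348, 578 → 926
Each symbol's bit-cost is frequency × depth; summing gives 2732 bits (equivalently 121 + 181 + 263 + 315 + 348 + 578 + 926).

2732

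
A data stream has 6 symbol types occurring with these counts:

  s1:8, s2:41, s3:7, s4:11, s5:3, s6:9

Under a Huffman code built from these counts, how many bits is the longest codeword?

4

Merge the two lowest-weight nodes at each step:
s5(3) + s3(7) → 10
s1(8) + s6(9) → 17
10 + s4(11) → 21
17 + 21 → 38
38 + s2(41) → 79
The first pair merged (s5, s3) ends up deepest, at depth 4.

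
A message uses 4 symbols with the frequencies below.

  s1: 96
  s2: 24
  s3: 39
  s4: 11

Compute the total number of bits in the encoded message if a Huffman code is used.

Greedily combine the two least-frequent nodes:
s4(11) + s2(24) → 35
35 + s3(39) → 74
74 + s1(96) → 170
The encoded length is the sum of every internal node's weight: 35 + 74 + 170 = 279 bits.

279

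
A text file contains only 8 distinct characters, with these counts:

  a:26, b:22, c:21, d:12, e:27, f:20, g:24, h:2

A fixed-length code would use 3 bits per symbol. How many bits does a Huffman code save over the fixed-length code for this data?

13

Fixed-length: 3 bits × 154 symbols = 462 bits.
Huffman merges:
h(2) + d(12) → 14
14 + f(20) → 34
c(21) + b(22) → 43
g(24) + a(26) → 50
e(27) + 34 → 61
43 + 50 → 93
61 + 93 → 154
Huffman total = 14 + 34 + 43 + 50 + 61 + 93 + 154 = 449 bits.
Saving = 462 − 449 = 13 bits.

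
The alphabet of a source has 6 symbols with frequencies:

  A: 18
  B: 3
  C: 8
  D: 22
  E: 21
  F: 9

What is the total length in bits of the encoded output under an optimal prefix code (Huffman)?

Greedily combine the two least-frequent nodes:
B(3) + C(8) → 11
F(9) + 11 → 20
A(18) + 20 → 38
E(21) + D(22) → 43
38 + 43 → 81
Each symbol's bit-cost is frequency × depth; summing gives 193 bits (equivalently 11 + 20 + 38 + 43 + 81).

193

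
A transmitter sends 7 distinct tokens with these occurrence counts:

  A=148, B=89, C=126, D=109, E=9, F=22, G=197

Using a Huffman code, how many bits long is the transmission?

1780

Build the Huffman tree bottom-up:
merge E(9) and F(22): 31
merge 31 and B(89): 120
merge D(109) and 120: 229
merge C(126) and A(148): 274
merge G(197) and 229: 426
merge 274 and 426: 700
The encoded length is the sum of every internal node's weight: 31 + 120 + 229 + 274 + 426 + 700 = 1780 bits.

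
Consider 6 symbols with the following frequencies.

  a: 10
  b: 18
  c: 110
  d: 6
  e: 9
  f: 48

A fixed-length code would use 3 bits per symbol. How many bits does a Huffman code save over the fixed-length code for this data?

Fixed-length: 3 bits × 201 symbols = 603 bits.
Huffman merges:
d(6) + e(9) → 15
a(10) + 15 → 25
b(18) + 25 → 43
43 + f(48) → 91
91 + c(110) → 201
Huffman total = 15 + 25 + 43 + 91 + 201 = 375 bits.
Saving = 603 − 375 = 228 bits.

228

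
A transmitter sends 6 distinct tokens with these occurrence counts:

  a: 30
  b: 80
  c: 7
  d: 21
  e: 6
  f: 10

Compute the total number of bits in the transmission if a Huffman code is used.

Merge the two smallest weights repeatedly:
merge e(6) and c(7): 13
merge f(10) and 13: 23
merge d(21) and 23: 44
merge a(30) and 44: 74
merge 74 and b(80): 154
Each symbol's bit-cost is frequency × depth; summing gives 308 bits (equivalently 13 + 23 + 44 + 74 + 154).

308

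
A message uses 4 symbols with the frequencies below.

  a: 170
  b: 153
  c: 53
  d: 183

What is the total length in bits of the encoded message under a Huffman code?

1118

Build the Huffman tree bottom-up:
merge c(53) and b(153): 206
merge a(170) and d(183): 353
merge 206 and 353: 559
Total encoded bits = sum of merged weights = 206 + 353 + 559 = 1118.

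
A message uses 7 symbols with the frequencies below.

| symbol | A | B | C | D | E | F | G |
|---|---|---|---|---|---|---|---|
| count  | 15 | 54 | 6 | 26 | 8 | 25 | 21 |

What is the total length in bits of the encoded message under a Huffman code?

Build the Huffman tree bottom-up:
combine C(6), E(8) → 14
combine 14, A(15) → 29
combine G(21), F(25) → 46
combine D(26), 29 → 55
combine 46, B(54) → 100
combine 55, 100 → 155
Total encoded bits = sum of merged weights = 14 + 29 + 46 + 55 + 100 + 155 = 399.

399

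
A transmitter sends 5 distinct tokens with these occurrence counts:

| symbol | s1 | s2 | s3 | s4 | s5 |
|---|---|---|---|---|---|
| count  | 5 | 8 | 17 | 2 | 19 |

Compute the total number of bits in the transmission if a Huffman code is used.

Merge the two smallest weights repeatedly:
combine s4(2), s1(5) → 7
combine 7, s2(8) → 15
combine 15, s3(17) → 32
combine s5(19), 32 → 51
Total encoded bits = sum of merged weights = 7 + 15 + 32 + 51 = 105.

105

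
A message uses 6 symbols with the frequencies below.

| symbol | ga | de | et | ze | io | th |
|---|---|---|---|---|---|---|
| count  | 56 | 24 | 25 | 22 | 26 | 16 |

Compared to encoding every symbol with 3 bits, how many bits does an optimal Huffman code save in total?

82

Fixed-length: 3 bits × 169 symbols = 507 bits.
Huffman merges:
combine th(16), ze(22) → 38
combine de(24), et(25) → 49
combine io(26), 38 → 64
combine 49, ga(56) → 105
combine 64, 105 → 169
Huffman total = 38 + 49 + 64 + 105 + 169 = 425 bits.
Saving = 507 − 425 = 82 bits.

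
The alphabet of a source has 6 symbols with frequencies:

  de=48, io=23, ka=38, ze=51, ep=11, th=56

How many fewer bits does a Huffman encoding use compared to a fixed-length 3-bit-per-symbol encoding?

Fixed-length: 3 bits × 227 symbols = 681 bits.
Huffman merges:
combine ep(11), io(23) → 34
combine 34, ka(38) → 72
combine de(48), ze(51) → 99
combine th(56), 72 → 128
combine 99, 128 → 227
Huffman total = 34 + 72 + 99 + 128 + 227 = 560 bits.
Saving = 681 − 560 = 121 bits.

121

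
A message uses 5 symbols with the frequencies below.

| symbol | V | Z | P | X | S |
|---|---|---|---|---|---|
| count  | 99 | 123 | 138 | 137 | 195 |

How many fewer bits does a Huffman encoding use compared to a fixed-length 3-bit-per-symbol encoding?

Fixed-length: 3 bits × 692 symbols = 2076 bits.
Huffman merges:
V(99) + Z(123) → 222
X(137) + P(138) → 275
S(195) + 222 → 417
275 + 417 → 692
Huffman total = 222 + 275 + 417 + 692 = 1606 bits.
Saving = 2076 − 1606 = 470 bits.

470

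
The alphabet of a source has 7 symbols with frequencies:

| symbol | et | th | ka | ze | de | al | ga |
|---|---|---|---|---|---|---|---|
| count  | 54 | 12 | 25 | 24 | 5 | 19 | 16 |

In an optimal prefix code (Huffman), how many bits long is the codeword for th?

Repeatedly merge the two smallest:
combine de(5), th(12) → 17
combine ga(16), 17 → 33
combine al(19), ze(24) → 43
combine ka(25), 33 → 58
combine 43, et(54) → 97
combine 58, 97 → 155
The subtree containing th is merged 4 times, so code length = 4.

4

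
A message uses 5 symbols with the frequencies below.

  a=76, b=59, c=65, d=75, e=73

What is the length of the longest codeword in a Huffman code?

Merge the two lowest-weight nodes at each step:
merge b(59) and c(65): 124
merge e(73) and d(75): 148
merge a(76) and 124: 200
merge 148 and 200: 348
Maximum depth reached is 3.

3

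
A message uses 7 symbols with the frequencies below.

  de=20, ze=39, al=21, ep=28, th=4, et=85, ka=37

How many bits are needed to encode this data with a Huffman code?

601

Build the Huffman tree bottom-up:
merge th(4) and de(20): 24
merge al(21) and 24: 45
merge ep(28) and ka(37): 65
merge ze(39) and 45: 84
merge 65 and 84: 149
merge et(85) and 149: 234
Each symbol's bit-cost is frequency × depth; summing gives 601 bits (equivalently 24 + 45 + 65 + 84 + 149 + 234).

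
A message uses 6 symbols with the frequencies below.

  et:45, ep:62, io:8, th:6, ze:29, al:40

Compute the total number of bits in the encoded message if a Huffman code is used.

437

Merge the two smallest weights repeatedly:
combine th(6), io(8) → 14
combine 14, ze(29) → 43
combine al(40), 43 → 83
combine et(45), ep(62) → 107
combine 83, 107 → 190
The encoded length is the sum of every internal node's weight: 14 + 43 + 83 + 107 + 190 = 437 bits.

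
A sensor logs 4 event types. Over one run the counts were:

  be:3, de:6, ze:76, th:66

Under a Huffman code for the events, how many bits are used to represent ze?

1

Huffman merges, smallest pair first:
merge be(3) and de(6): 9
merge 9 and th(66): 75
merge 75 and ze(76): 151
ze is a child of the root — depth 1, so its codeword is a single bit.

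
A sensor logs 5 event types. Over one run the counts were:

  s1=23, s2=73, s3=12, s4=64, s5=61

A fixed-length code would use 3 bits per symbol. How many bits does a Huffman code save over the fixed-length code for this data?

198

Fixed-length: 3 bits × 233 symbols = 699 bits.
Huffman merges:
s3(12) + s1(23) → 35
35 + s5(61) → 96
s4(64) + s2(73) → 137
96 + 137 → 233
Huffman total = 35 + 96 + 137 + 233 = 501 bits.
Saving = 699 − 501 = 198 bits.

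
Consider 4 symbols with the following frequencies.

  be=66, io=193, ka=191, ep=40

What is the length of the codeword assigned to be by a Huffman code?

Huffman merges, smallest pair first:
ep(40) + be(66) → 106
106 + ka(191) → 297
io(193) + 297 → 490
be's leaf is at depth 3, giving a 3-bit codeword.

3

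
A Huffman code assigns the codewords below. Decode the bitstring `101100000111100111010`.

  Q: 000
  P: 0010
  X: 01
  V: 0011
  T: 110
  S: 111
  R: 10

RTQXSVRR

Read left to right; each codeword is recognised as soon as it completes (prefix code):
  10→R | 110→T | 000→Q | 01→X | 111→S | 0011→V | 10→R | 10→R
Decoded message: RTQXSVRR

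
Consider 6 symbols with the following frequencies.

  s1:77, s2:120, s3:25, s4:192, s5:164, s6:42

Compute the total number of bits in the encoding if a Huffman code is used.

1451

Merge the two smallest weights repeatedly:
merge s3(25) and s6(42): 67
merge 67 and s1(77): 144
merge s2(120) and 144: 264
merge s5(164) and s4(192): 356
merge 264 and 356: 620
Total encoded bits = sum of merged weights = 67 + 144 + 264 + 356 + 620 = 1451.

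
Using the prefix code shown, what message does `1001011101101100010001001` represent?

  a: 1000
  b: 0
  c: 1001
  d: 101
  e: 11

Read left to right; each codeword is recognised as soon as it completes (prefix code):
  1001→c | 0→b | 11→e | 101→d | 101→d | 1000→a | 1000→a | 1001→c
Decoded message: cbeddaac

cbeddaac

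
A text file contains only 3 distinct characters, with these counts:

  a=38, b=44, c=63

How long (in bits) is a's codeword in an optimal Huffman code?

2

Build the tree from the bottom:
a(38) + b(44) → 82
c(63) + 82 → 145
a's leaf is at depth 2, giving a 2-bit codeword.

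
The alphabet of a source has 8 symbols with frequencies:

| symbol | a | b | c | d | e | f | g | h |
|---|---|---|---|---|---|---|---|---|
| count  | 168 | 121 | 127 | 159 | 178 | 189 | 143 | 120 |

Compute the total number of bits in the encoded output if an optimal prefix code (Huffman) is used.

3615

Build the Huffman tree bottom-up:
merge h(120) and b(121): 241
merge c(127) and g(143): 270
merge d(159) and a(168): 327
merge e(178) and f(189): 367
merge 241 and 270: 511
merge 327 and 367: 694
merge 511 and 694: 1205
The encoded length is the sum of every internal node's weight: 241 + 270 + 327 + 367 + 511 + 694 + 1205 = 3615 bits.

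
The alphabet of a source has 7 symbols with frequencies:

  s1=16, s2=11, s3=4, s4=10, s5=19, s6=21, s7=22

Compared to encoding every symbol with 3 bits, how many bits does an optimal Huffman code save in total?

29

Fixed-length: 3 bits × 103 symbols = 309 bits.
Huffman merges:
s3(4) + s4(10) → 14
s2(11) + 14 → 25
s1(16) + s5(19) → 35
s6(21) + s7(22) → 43
25 + 35 → 60
43 + 60 → 103
Huffman total = 14 + 25 + 35 + 43 + 60 + 103 = 280 bits.
Saving = 309 − 280 = 29 bits.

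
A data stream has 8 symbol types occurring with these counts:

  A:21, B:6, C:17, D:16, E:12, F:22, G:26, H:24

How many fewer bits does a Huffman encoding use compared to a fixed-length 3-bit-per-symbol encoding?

Fixed-length: 3 bits × 144 symbols = 432 bits.
Huffman merges:
B(6) + E(12) → 18
D(16) + C(17) → 33
18 + A(21) → 39
F(22) + H(24) → 46
G(26) + 33 → 59
39 + 46 → 85
59 + 85 → 144
Huffman total = 18 + 33 + 39 + 46 + 59 + 85 + 144 = 424 bits.
Saving = 432 − 424 = 8 bits.

8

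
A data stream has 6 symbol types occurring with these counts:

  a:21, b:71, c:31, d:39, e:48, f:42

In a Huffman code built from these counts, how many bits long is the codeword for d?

Build the tree from the bottom:
a(21) + c(31) → 52
d(39) + f(42) → 81
e(48) + 52 → 100
b(71) + 81 → 152
100 + 152 → 252
d's leaf is at depth 3, giving a 3-bit codeword.

3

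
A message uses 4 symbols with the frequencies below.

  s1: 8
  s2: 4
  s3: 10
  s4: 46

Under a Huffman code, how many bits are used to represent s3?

Build the tree from the bottom:
s2(4) + s1(8) → 12
s3(10) + 12 → 22
22 + s4(46) → 68
The subtree containing s3 is merged 2 times, so code length = 2.

2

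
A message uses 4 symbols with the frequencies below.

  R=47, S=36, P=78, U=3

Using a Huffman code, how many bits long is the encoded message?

Build the Huffman tree bottom-up:
merge U(3) and S(36): 39
merge 39 and R(47): 86
merge P(78) and 86: 164
Total encoded bits = sum of merged weights = 39 + 86 + 164 = 289.

289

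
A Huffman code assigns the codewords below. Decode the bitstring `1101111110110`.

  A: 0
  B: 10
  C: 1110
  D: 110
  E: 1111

Read left to right; each codeword is recognised as soon as it completes (prefix code):
  110→D | 1111→E | 110→D | 110→D
Decoded message: DEDD

DEDD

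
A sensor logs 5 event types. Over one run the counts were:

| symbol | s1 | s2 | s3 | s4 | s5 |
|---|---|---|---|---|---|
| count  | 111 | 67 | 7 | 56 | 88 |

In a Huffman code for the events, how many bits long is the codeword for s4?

3

Repeatedly merge the two smallest:
s3(7) + s4(56) → 63
63 + s2(67) → 130
s5(88) + s1(111) → 199
130 + 199 → 329
s4's leaf is at depth 3, giving a 3-bit codeword.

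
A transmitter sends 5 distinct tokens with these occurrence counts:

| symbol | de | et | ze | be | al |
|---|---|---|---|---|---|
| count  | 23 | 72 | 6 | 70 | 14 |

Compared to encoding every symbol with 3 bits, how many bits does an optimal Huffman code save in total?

Fixed-length: 3 bits × 185 symbols = 555 bits.
Huffman merges:
combine ze(6), al(14) → 20
combine 20, de(23) → 43
combine 43, be(70) → 113
combine et(72), 113 → 185
Huffman total = 20 + 43 + 113 + 185 = 361 bits.
Saving = 555 − 361 = 194 bits.

194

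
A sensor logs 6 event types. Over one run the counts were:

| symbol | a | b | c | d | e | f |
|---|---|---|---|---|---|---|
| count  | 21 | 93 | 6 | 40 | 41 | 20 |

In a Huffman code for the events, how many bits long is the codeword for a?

Build the tree from the bottom:
merge c(6) and f(20): 26
merge a(21) and 26: 47
merge d(40) and e(41): 81
merge 47 and 81: 128
merge b(93) and 128: 221
a's leaf is at depth 3, giving a 3-bit codeword.

3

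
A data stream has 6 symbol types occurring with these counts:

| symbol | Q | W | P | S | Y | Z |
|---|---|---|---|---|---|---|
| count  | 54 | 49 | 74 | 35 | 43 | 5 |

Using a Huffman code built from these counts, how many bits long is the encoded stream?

643

Greedily combine the two least-frequent nodes:
merge Z(5) and S(35): 40
merge 40 and Y(43): 83
merge W(49) and Q(54): 103
merge P(74) and 83: 157
merge 103 and 157: 260
Total encoded bits = sum of merged weights = 40 + 83 + 103 + 157 + 260 = 643.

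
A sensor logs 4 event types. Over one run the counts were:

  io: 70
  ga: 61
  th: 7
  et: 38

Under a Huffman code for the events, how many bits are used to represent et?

Huffman merges, smallest pair first:
merge th(7) and et(38): 45
merge 45 and ga(61): 106
merge io(70) and 106: 176
The subtree containing et is merged 3 times, so code length = 3.

3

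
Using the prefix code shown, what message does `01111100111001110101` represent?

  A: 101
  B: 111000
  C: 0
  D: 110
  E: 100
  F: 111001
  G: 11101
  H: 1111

CHEFDA

Read left to right; each codeword is recognised as soon as it completes (prefix code):
  0→C | 1111→H | 100→E | 111001→F | 110→D | 101→A
Decoded message: CHEFDA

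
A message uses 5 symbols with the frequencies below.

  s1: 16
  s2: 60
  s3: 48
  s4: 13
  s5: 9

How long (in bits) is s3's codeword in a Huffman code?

Build the tree from the bottom:
merge s5(9) and s4(13): 22
merge s1(16) and 22: 38
merge 38 and s3(48): 86
merge s2(60) and 86: 146
s3 sits 2 levels below the root, so its codeword is 2 bits.

2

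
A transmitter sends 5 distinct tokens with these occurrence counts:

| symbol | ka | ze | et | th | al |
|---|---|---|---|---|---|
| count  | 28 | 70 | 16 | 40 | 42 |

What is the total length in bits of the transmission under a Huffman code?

436

Merge the two smallest weights repeatedly:
merge et(16) and ka(28): 44
merge th(40) and al(42): 82
merge 44 and ze(70): 114
merge 82 and 114: 196
Total encoded bits = sum of merged weights = 44 + 82 + 114 + 196 = 436.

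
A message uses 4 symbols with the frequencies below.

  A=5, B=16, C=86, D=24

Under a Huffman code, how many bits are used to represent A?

Build the tree from the bottom:
combine A(5), B(16) → 21
combine 21, D(24) → 45
combine 45, C(86) → 131
The subtree containing A is merged 3 times, so code length = 3.

3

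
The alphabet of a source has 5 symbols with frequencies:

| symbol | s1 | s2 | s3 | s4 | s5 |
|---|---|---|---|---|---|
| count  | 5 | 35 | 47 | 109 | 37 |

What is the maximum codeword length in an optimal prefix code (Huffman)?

4

Merge the two lowest-weight nodes at each step:
merge s1(5) and s2(35): 40
merge s5(37) and 40: 77
merge s3(47) and 77: 124
merge s4(109) and 124: 233
The first pair merged (s1, s2) ends up deepest, at depth 4.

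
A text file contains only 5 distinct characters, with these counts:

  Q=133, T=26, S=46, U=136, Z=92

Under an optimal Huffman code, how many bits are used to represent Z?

Huffman merges, smallest pair first:
T(26) + S(46) → 72
72 + Z(92) → 164
Q(133) + U(136) → 269
164 + 269 → 433
The subtree containing Z is merged 2 times, so code length = 2.

2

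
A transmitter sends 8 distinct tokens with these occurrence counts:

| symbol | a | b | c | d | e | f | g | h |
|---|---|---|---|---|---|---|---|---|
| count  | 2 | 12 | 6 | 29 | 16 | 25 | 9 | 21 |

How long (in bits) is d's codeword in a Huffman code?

Repeatedly merge the two smallest:
combine a(2), c(6) → 8
combine 8, g(9) → 17
combine b(12), e(16) → 28
combine 17, h(21) → 38
combine f(25), 28 → 53
combine d(29), 38 → 67
combine 53, 67 → 120
d's leaf is at depth 2, giving a 2-bit codeword.

2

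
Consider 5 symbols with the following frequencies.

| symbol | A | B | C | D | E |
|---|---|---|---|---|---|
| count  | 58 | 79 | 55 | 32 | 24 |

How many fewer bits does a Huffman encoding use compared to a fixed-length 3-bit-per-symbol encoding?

Fixed-length: 3 bits × 248 symbols = 744 bits.
Huffman merges:
E(24) + D(32) → 56
C(55) + 56 → 111
A(58) + B(79) → 137
111 + 137 → 248
Huffman total = 56 + 111 + 137 + 248 = 552 bits.
Saving = 744 − 552 = 192 bits.

192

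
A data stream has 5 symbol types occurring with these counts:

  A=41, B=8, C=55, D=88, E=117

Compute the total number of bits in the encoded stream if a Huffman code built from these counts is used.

654

Build the Huffman tree bottom-up:
B(8) + A(41) → 49
49 + C(55) → 104
D(88) + 104 → 192
E(117) + 192 → 309
Each symbol's bit-cost is frequency × depth; summing gives 654 bits (equivalently 49 + 104 + 192 + 309).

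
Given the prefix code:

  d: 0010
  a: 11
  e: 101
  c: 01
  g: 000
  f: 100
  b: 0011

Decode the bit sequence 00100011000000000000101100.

Read left to right; each codeword is recognised as soon as it completes (prefix code):
  0010→d | 0011→b | 000→g | 000→g | 000→g | 000→g | 101→e | 100→f
Decoded message: dbggggef

dbggggef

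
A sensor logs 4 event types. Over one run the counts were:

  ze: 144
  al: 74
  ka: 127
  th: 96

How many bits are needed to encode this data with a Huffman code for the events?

Greedily combine the two least-frequent nodes:
al(74) + th(96) → 170
ka(127) + ze(144) → 271
170 + 271 → 441
Each symbol's bit-cost is frequency × depth; summing gives 882 bits (equivalently 170 + 271 + 441).

882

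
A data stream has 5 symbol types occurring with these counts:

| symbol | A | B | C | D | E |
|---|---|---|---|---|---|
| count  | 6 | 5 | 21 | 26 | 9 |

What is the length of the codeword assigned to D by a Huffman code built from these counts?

Repeatedly merge the two smallest:
combine B(5), A(6) → 11
combine E(9), 11 → 20
combine 20, C(21) → 41
combine D(26), 41 → 67
D is a child of the root — depth 1, so its codeword is a single bit.

1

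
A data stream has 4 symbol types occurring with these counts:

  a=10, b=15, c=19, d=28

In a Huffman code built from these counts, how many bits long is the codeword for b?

3

Repeatedly merge the two smallest:
merge a(10) and b(15): 25
merge c(19) and 25: 44
merge d(28) and 44: 72
b sits 3 levels below the root, so its codeword is 3 bits.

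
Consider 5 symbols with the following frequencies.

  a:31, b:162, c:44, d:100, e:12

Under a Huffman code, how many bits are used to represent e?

4

Repeatedly merge the two smallest:
combine e(12), a(31) → 43
combine 43, c(44) → 87
combine 87, d(100) → 187
combine b(162), 187 → 349
The subtree containing e is merged 4 times, so code length = 4.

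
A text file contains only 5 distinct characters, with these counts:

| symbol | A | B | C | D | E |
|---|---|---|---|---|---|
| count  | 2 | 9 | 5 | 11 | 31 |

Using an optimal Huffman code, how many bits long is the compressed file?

Greedily combine the two least-frequent nodes:
merge A(2) and C(5): 7
merge 7 and B(9): 16
merge D(11) and 16: 27
merge 27 and E(31): 58
Each symbol's bit-cost is frequency × depth; summing gives 108 bits (equivalently 7 + 16 + 27 + 58).

108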